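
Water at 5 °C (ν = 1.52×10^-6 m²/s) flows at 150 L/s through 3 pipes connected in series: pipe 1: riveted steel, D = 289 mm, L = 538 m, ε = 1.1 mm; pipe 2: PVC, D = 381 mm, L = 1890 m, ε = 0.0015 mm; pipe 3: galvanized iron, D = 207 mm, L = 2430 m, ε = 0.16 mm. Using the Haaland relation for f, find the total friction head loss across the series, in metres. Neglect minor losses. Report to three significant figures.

H ≈ 246 m

Pipe 1: V = 2.287 m/s, Re = 4.35×10^5, ε/D = 0.00381, f = 0.02830, h_1 = f(L/D)V²/2g = 14.04 m
Pipe 2: V = 1.316 m/s, Re = 3.30×10^5, ε/D = 3.94×10^-6, f = 0.01412, h_2 = f(L/D)V²/2g = 6.182 m
Pipe 3: V = 4.457 m/s, Re = 6.07×10^5, ε/D = 7.73×10^-4, f = 0.01902, h_3 = f(L/D)V²/2g = 226.0 m
Series → Q common, losses add: H = Σh = 246.3 m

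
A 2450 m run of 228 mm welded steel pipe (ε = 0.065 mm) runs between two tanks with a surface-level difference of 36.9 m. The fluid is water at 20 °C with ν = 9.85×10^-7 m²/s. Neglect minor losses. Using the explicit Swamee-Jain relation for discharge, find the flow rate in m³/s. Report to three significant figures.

Q ≈ 0.0832 m³/s

Swamee-Jain (Type II): Q = -0.965·√(gD⁵h_f/L)·ln[ε/(3.7D) + √(3.17ν²L/(gD³h_f))]
√(gD⁵h_f/L) = √(9.81·0.228⁵·36.9/2450) = 0.009541
ε/(3.7D) = 7.71×10^-5; √(3.17ν²L/(gD³h_f)) = 4.19×10^-5
Q = -0.965·0.009541·ln(1.190×10^-4) = 0.08320 m³/s
Check: V = 2.04 m/s, Re = 4.72×10^5, f = 0.01632, h_f = 37.1 m ≈ 36.9 m ✓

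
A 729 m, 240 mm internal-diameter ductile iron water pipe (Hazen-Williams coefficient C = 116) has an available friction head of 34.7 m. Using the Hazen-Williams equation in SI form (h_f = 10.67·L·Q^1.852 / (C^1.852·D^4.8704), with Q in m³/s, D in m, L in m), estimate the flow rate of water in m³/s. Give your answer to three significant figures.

Rearranging: Q = [h_f·C^1.852·D^4.8704 / (10.67·L)]^(1/1.852)
Q = [34.7·116^1.852·0.240^4.8704 / (10.67·729)]^0.540 = 0.1463 m³/s

Q ≈ 0.146 m³/s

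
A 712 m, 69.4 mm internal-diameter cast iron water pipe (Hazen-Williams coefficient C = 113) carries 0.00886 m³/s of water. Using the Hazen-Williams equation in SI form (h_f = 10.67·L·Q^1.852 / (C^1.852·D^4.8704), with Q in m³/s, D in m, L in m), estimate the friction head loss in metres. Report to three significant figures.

h_f ≈ 83.2 m

h_f = 10.67·712·0.00886^1.852 / (113^1.852·0.0694^4.8704) = 83.18 m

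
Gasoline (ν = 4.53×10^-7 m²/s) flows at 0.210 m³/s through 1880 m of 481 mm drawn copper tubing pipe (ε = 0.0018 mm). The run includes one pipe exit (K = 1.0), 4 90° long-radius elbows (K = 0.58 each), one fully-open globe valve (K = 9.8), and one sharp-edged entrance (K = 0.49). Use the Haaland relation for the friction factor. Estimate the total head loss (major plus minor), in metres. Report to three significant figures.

V = 4Q/(πD²) = 1.156 m/s; V²/2g = 0.06807 m
Re = 1.23×10^6, ε/D = 3.74×10^-6 → f = 0.01127 (Haaland)
Major: h_f = f(L/D)·V²/2g = 0.01127·3909·0.06807 = 2.998 m
Minor: ΣK = 13.6; h_m = ΣK·V²/2g = 0.9265 m
Total H_L = 2.998 + 0.9265 = 3.925 m

H_L ≈ 3.92 m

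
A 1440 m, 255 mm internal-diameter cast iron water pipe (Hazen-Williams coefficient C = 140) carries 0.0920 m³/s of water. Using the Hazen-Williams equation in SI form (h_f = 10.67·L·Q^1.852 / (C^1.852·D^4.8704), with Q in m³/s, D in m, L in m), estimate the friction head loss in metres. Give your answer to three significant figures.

h_f ≈ 15.2 m

h_f = 10.67·1440·0.0920^1.852 / (140^1.852·0.255^4.8704) = 15.25 m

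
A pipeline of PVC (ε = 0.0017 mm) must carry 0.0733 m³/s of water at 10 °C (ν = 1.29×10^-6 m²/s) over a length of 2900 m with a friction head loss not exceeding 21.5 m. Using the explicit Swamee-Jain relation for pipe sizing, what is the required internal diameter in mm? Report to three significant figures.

Swamee-Jain (Type III): D = 0.66·[ε^1.25·(LQ²/(gh_f))^4.75 + ν·Q^9.4·(L/(gh_f))^5.2]^0.04
LQ²/(gh_f) = 0.07388; L/(gh_f) = 13.75
Term 1 = ε^1.25·(…)^4.75 = 2.59×10^-13; Term 2 = ν·Q^9.4·(…)^5.2 = 2.30×10^-11
D = 0.66·(2.59×10^-13 + 2.30×10^-11)^0.04 = 0.2479 m = 248 mm
Check: V = 1.52 m/s, Re = 2.92×10^5, f = 0.01453, h_f = 20.0 m ≈ 21.5 m ✓

D ≈ 248 mm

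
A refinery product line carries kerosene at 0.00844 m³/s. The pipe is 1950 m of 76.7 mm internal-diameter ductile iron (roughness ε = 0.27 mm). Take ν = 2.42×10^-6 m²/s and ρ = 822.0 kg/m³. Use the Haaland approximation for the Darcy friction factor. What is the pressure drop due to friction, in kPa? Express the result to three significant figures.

V = 4Q/(πD²) = 4·0.00844/(π·0.0767²) = 1.827 m/s
Re = VD/ν = 1.827·0.0767/2.42×10^-6 = 5.79×10^4 → turbulent
ε/D = 0.27/76.7 = 0.00352
Haaland: f = 0.02921
h_f = f(L/D)V²/(2g) = 0.02921·(1950/0.0767)·1.827²/(2·9.81) = 126.3 m
Δp = ρg·h_f = 822.0·9.81·126.3 = 1019 kPa

Δp ≈ 1020 kPa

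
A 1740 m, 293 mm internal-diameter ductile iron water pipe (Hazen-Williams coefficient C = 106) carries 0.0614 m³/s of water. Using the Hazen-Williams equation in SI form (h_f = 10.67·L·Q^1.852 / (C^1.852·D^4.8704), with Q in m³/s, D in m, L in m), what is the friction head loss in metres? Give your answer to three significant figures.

h_f = 10.67·1740·0.0614^1.852 / (106^1.852·0.293^4.8704) = 7.415 m

h_f ≈ 7.41 m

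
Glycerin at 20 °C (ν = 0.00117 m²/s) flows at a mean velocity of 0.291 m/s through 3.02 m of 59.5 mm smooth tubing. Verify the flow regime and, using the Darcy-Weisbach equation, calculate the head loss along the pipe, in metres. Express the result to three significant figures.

Re = VD/ν = 0.291·0.05950/0.00117 = 14.8 → laminar (Re < 2300)
f = 64/Re = 4.325
h_f = f(L/D)V²/(2g) = 4.325·(3.02/0.05950)·0.291²/(2·9.81) = 0.9474 m

h_f ≈ 0.947 m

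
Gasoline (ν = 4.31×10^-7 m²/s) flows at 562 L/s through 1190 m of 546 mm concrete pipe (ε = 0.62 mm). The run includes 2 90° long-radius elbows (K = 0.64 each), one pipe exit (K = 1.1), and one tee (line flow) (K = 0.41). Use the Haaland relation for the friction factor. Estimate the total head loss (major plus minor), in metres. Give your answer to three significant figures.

H_L ≈ 13.9 m

V = 4Q/(πD²) = 2.400 m/s; V²/2g = 0.2936 m
Re = 3.04×10^6, ε/D = 0.00114 → f = 0.02038 (Haaland)
Major: h_f = f(L/D)·V²/2g = 0.02038·2179·0.2936 = 13.04 m
Minor: ΣK = 2.79; h_m = ΣK·V²/2g = 0.8193 m
Total H_L = 13.04 + 0.8193 = 13.86 m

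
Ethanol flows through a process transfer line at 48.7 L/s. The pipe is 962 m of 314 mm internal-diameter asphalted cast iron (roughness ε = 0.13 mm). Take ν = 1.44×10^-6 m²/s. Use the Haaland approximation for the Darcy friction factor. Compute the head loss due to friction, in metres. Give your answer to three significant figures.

V = 4Q/(πD²) = 4·0.0487/(π·0.314²) = 0.6289 m/s
Re = VD/ν = 0.6289·0.314/1.44×10^-6 = 1.37×10^5 → turbulent
ε/D = 0.13/314 = 4.14×10^-4
Haaland: f = 0.01892
h_f = f(L/D)V²/(2g) = 0.01892·(962/0.314)·0.6289²/(2·9.81) = 1.169 m

h_f ≈ 1.17 m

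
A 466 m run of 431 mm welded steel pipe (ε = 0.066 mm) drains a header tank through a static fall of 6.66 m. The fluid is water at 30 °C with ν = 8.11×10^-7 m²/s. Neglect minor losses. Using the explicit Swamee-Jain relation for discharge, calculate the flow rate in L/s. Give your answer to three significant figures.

Q ≈ 432 L/s

Swamee-Jain (Type II): Q = -0.965·√(gD⁵h_f/L)·ln[ε/(3.7D) + √(3.17ν²L/(gD³h_f))]
√(gD⁵h_f/L) = √(9.81·0.431⁵·6.66/466) = 0.04566
ε/(3.7D) = 4.14×10^-5; √(3.17ν²L/(gD³h_f)) = 1.36×10^-5
Q = -0.965·0.04566·ln(5.502×10^-5) = 0.4322 m³/s
Check: V = 2.96 m/s, Re = 1.57×10^6, f = 0.01386, h_f = 6.70 m ≈ 6.66 m ✓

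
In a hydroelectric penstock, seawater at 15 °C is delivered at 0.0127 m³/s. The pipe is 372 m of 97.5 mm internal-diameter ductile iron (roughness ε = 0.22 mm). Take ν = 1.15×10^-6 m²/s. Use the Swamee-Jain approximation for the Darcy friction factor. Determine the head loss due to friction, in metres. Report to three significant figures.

V = 4Q/(πD²) = 4·0.0127/(π·0.0975²) = 1.701 m/s
Re = VD/ν = 1.701·0.0975/1.15×10^-6 = 1.44×10^5 → turbulent
ε/D = 0.22/97.5 = 0.00226
Swamee-Jain: f = 0.02551
h_f = f(L/D)V²/(2g) = 0.02551·(372/0.0975)·1.701²/(2·9.81) = 14.35 m

h_f ≈ 14.4 m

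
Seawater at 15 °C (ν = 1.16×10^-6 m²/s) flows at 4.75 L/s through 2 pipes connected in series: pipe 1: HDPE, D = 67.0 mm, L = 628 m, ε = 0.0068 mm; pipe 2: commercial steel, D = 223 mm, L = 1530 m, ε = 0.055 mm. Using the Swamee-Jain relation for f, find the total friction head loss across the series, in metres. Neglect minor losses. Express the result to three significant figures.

Pipe 1: V = 1.347 m/s, Re = 7.78×10^4, ε/D = 1.01×10^-4, f = 0.01936, h_1 = f(L/D)V²/2g = 16.79 m
Pipe 2: V = 0.1216 m/s, Re = 2.34×10^4, ε/D = 2.47×10^-4, f = 0.02549, h_2 = f(L/D)V²/2g = 0.1318 m
Series → Q common, losses add: H = Σh = 16.92 m

H ≈ 16.9 m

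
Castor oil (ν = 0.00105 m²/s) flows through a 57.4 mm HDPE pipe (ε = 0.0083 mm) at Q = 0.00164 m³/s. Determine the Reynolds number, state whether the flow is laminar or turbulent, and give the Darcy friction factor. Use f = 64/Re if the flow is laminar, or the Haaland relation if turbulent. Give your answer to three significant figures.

V = 4Q/(πD²) = 0.6338 m/s
Re = VD/ν = 0.6338·0.0574/0.00105 = 34.6
Re < 2300 → laminar → f = 64/Re = 1.847

Re ≈ 34.6; laminar; f = 64/Re ≈ 1.85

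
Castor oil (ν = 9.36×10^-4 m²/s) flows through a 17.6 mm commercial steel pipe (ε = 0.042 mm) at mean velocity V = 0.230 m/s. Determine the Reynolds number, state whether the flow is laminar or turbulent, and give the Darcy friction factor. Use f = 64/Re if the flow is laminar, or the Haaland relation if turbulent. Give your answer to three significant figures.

Re ≈ 4.32; laminar; f = 64/Re ≈ 14.8

Re = VD/ν = 0.2300·0.0176/9.36×10^-4 = 4.32
Re < 2300 → laminar → f = 64/Re = 14.80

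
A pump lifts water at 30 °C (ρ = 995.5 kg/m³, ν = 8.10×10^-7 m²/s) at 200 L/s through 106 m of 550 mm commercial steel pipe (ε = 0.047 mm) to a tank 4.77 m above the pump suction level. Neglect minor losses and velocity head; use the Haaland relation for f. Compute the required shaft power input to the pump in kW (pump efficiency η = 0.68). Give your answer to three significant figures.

P_shaft ≈ 14.0 kW

V = 4Q/(πD²) = 0.8418 m/s; Re = 5.72×10^5; ε/D = 8.55×10^-5; f = 0.01387
h_f = f(L/D)V²/2g = 0.09658 m
Total head H = z + h_f = 4.77 + 0.09658 = 4.867 m
P_hyd = ρgQH = 995.5·9.81·0.200·4.867 = 9.505 kW
P_shaft = P_hyd/η = 9.505/0.68 = 13.98 kW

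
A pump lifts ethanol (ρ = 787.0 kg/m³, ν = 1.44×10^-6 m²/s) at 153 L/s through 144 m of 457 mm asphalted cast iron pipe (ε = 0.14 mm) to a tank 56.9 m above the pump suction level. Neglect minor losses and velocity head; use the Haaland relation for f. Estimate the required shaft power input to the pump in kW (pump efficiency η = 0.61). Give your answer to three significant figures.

V = 4Q/(πD²) = 0.9328 m/s; Re = 2.96×10^5; ε/D = 3.06×10^-4; f = 0.01687
h_f = f(L/D)V²/2g = 0.2357 m
Total head H = z + h_f = 56.9 + 0.2357 = 57.14 m
P_hyd = ρgQH = 787.0·9.81·0.153·57.14 = 67.49 kW
P_shaft = P_hyd/η = 67.49/0.61 = 110.6 kW

P_shaft ≈ 111 kW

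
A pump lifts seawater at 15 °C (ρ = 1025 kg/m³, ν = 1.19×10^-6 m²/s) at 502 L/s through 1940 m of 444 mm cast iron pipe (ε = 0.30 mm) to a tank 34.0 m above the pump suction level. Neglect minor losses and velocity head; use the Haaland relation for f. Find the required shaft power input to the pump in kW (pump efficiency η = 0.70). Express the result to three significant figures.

V = 4Q/(πD²) = 3.242 m/s; Re = 1.21×10^6; ε/D = 6.76×10^-4; f = 0.01822
h_f = f(L/D)V²/2g = 42.65 m
Total head H = z + h_f = 34.0 + 42.65 = 76.65 m
P_hyd = ρgQH = 1025·9.81·0.502·76.65 = 386.9 kW
P_shaft = P_hyd/η = 386.9/0.70 = 552.7 kW

P_shaft ≈ 553 kW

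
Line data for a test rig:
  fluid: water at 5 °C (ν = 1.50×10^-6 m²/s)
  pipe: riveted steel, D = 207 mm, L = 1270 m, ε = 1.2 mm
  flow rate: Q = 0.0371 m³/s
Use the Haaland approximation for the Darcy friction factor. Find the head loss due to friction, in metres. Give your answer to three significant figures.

V = 4Q/(πD²) = 4·0.0371/(π·0.207²) = 1.102 m/s
Re = VD/ν = 1.102·0.207/1.50×10^-6 = 1.52×10^5 → turbulent
ε/D = 1.2/207 = 0.00580
Haaland: f = 0.03235
h_f = f(L/D)V²/(2g) = 0.03235·(1270/0.207)·1.102²/(2·9.81) = 12.30 m

h_f ≈ 12.3 m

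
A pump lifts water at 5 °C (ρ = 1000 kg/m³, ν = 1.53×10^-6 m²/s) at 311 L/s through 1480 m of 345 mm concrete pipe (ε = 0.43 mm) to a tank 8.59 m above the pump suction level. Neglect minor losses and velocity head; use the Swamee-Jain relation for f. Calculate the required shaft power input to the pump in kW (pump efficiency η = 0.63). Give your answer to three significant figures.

P_shaft ≈ 290 kW

V = 4Q/(πD²) = 3.327 m/s; Re = 7.50×10^5; ε/D = 0.00125; f = 0.02118
h_f = f(L/D)V²/2g = 51.24 m
Total head H = z + h_f = 8.59 + 51.24 = 59.83 m
P_hyd = ρgQH = 1000·9.81·0.311·59.83 = 182.5 kW
P_shaft = P_hyd/η = 182.5/0.63 = 289.8 kW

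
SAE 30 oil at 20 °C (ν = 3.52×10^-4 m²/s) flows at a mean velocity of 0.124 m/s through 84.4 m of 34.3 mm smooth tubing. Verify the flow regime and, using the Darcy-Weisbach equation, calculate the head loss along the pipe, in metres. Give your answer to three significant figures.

h_f ≈ 10.2 m

Re = VD/ν = 0.124·0.03430/3.52×10^-4 = 12.1 → laminar (Re < 2300)
f = 64/Re = 5.297
h_f = f(L/D)V²/(2g) = 5.297·(84.4/0.03430)·0.124²/(2·9.81) = 10.21 m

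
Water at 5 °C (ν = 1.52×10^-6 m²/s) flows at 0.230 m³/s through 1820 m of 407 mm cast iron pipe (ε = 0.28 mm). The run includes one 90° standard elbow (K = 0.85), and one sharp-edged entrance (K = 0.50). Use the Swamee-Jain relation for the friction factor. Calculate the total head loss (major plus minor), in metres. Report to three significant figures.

H_L ≈ 13.7 m

V = 4Q/(πD²) = 1.768 m/s; V²/2g = 0.1593 m
Re = 4.73×10^5, ε/D = 6.88×10^-4 → f = 0.01890 (Swamee-Jain)
Major: h_f = f(L/D)·V²/2g = 0.01890·4472·0.1593 = 13.46 m
Minor: ΣK = 1.35; h_m = ΣK·V²/2g = 0.2150 m
Total H_L = 13.46 + 0.2150 = 13.68 m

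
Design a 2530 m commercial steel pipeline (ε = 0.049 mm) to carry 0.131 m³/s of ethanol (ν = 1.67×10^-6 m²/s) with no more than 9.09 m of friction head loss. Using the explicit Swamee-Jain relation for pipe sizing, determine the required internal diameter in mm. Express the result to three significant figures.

D ≈ 367 mm

Swamee-Jain (Type III): D = 0.66·[ε^1.25·(LQ²/(gh_f))^4.75 + ν·Q^9.4·(L/(gh_f))^5.2]^0.04
LQ²/(gh_f) = 0.4869; L/(gh_f) = 28.37
Term 1 = ε^1.25·(…)^4.75 = 1.34×10^-7; Term 2 = ν·Q^9.4·(…)^5.2 = 3.02×10^-7
D = 0.66·(1.34×10^-7 + 3.02×10^-7)^0.04 = 0.3674 m = 367 mm
Check: V = 1.24 m/s, Re = 2.72×10^5, f = 0.01595, h_f = 8.55 m ≈ 9.09 m ✓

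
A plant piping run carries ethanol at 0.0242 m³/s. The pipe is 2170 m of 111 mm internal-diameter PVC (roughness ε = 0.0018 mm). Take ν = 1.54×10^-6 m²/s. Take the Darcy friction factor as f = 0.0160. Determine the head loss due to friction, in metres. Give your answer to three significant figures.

h_f ≈ 99.7 m

V = 4Q/(πD²) = 4·0.0242/(π·0.111²) = 2.501 m/s
h_f = f(L/D)V²/(2g) = 0.01600·(2170/0.111)·2.501²/(2·9.81) = 99.70 m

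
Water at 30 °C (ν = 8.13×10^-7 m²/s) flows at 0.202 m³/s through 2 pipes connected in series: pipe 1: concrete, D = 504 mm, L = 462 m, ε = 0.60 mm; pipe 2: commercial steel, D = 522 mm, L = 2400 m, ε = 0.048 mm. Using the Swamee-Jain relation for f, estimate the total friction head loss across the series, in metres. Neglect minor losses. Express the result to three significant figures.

Pipe 1: V = 1.013 m/s, Re = 6.28×10^5, ε/D = 0.00119, f = 0.02103, h_1 = f(L/D)V²/2g = 1.007 m
Pipe 2: V = 0.9439 m/s, Re = 6.06×10^5, ε/D = 9.20×10^-5, f = 0.01406, h_2 = f(L/D)V²/2g = 2.935 m
Series → Q common, losses add: H = Σh = 3.943 m

H ≈ 3.94 m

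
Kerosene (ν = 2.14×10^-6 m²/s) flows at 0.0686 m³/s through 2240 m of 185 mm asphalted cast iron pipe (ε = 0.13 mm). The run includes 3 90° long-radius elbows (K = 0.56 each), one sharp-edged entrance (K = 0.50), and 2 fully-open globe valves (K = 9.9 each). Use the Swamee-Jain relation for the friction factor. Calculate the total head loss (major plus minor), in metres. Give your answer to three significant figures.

H_L ≈ 86.8 m

V = 4Q/(πD²) = 2.552 m/s; V²/2g = 0.3320 m
Re = 2.21×10^5, ε/D = 7.03×10^-4 → f = 0.01979 (Swamee-Jain)
Major: h_f = f(L/D)·V²/2g = 0.01979·12108·0.3320 = 79.53 m
Minor: ΣK = 22.0; h_m = ΣK·V²/2g = 7.296 m
Total H_L = 79.53 + 7.296 = 86.83 m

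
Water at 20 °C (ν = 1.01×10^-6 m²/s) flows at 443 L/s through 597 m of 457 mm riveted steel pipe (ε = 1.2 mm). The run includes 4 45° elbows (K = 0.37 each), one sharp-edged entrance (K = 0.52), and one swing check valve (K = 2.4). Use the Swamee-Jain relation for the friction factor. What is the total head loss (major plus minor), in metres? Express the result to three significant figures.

H_L ≈ 14.0 m

V = 4Q/(πD²) = 2.701 m/s; V²/2g = 0.3718 m
Re = 1.22×10^6, ε/D = 0.00263 → f = 0.02540 (Swamee-Jain)
Major: h_f = f(L/D)·V²/2g = 0.02540·1306·0.3718 = 12.33 m
Minor: ΣK = 4.40; h_m = ΣK·V²/2g = 1.636 m
Total H_L = 12.33 + 1.636 = 13.97 m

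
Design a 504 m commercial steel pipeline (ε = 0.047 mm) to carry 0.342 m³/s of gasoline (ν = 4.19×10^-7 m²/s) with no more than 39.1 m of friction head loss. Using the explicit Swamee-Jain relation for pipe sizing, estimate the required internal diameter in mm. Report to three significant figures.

D ≈ 282 mm

Swamee-Jain (Type III): D = 0.66·[ε^1.25·(LQ²/(gh_f))^4.75 + ν·Q^9.4·(L/(gh_f))^5.2]^0.04
LQ²/(gh_f) = 0.1537; L/(gh_f) = 1.314
Term 1 = ε^1.25·(…)^4.75 = 5.33×10^-10; Term 2 = ν·Q^9.4·(…)^5.2 = 7.22×10^-11
D = 0.66·(5.33×10^-10 + 7.22×10^-11)^0.04 = 0.2824 m = 282 mm
Check: V = 5.46 m/s, Re = 3.68×10^6, f = 0.01363, h_f = 37.0 m ≈ 39.1 m ✓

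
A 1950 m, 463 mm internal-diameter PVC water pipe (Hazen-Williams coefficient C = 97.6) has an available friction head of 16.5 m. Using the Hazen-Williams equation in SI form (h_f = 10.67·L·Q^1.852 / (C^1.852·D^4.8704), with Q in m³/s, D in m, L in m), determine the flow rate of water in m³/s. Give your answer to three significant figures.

Rearranging: Q = [h_f·C^1.852·D^4.8704 / (10.67·L)]^(1/1.852)
Q = [16.5·97.6^1.852·0.463^4.8704 / (10.67·1950)]^0.540 = 0.2727 m³/s

Q ≈ 0.273 m³/s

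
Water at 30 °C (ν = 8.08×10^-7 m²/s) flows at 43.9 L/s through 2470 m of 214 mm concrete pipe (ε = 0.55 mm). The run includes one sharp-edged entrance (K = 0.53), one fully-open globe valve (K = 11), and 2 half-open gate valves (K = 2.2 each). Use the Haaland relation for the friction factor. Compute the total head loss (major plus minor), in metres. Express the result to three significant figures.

V = 4Q/(πD²) = 1.221 m/s; V²/2g = 0.07593 m
Re = 3.23×10^5, ε/D = 0.00257 → f = 0.02553 (Haaland)
Major: h_f = f(L/D)·V²/2g = 0.02553·11542·0.07593 = 22.37 m
Minor: ΣK = 15.9; h_m = ΣK·V²/2g = 1.210 m
Total H_L = 22.37 + 1.210 = 23.58 m

H_L ≈ 23.6 m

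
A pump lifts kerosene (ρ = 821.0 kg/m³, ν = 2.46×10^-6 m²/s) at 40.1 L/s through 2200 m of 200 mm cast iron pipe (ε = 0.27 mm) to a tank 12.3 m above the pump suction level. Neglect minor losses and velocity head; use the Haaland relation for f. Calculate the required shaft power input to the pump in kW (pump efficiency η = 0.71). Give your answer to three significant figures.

V = 4Q/(πD²) = 1.276 m/s; Re = 1.04×10^5; ε/D = 0.00135; f = 0.02305
h_f = f(L/D)V²/2g = 21.06 m
Total head H = z + h_f = 12.3 + 21.06 = 33.36 m
P_hyd = ρgQH = 821.0·9.81·0.0401·33.36 = 10.77 kW
P_shaft = P_hyd/η = 10.77/0.71 = 15.17 kW

P_shaft ≈ 15.2 kW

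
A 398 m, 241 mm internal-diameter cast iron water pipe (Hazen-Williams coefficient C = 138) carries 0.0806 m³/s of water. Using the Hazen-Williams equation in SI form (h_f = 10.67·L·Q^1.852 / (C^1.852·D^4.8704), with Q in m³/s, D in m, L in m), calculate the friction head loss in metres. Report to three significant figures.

h_f ≈ 4.46 m

h_f = 10.67·398·0.0806^1.852 / (138^1.852·0.241^4.8704) = 4.460 m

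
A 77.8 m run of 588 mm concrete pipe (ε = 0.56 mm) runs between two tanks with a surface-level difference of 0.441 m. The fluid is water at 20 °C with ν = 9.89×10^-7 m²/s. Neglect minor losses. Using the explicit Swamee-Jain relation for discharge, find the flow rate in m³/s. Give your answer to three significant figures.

Swamee-Jain (Type II): Q = -0.965·√(gD⁵h_f/L)·ln[ε/(3.7D) + √(3.17ν²L/(gD³h_f))]
√(gD⁵h_f/L) = √(9.81·0.588⁵·0.441/77.8) = 0.06252
ε/(3.7D) = 2.57×10^-4; √(3.17ν²L/(gD³h_f)) = 1.66×10^-5
Q = -0.965·0.06252·ln(2.740×10^-4) = 0.4949 m³/s
Check: V = 1.82 m/s, Re = 1.08×10^6, f = 0.01978, h_f = 0.443 m ≈ 0.441 m ✓

Q ≈ 0.495 m³/s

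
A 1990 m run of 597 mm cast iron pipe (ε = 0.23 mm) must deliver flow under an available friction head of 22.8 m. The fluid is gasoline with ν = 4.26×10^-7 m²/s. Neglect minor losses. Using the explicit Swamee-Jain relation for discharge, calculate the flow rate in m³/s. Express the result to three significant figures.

Swamee-Jain (Type II): Q = -0.965·√(gD⁵h_f/L)·ln[ε/(3.7D) + √(3.17ν²L/(gD³h_f))]
√(gD⁵h_f/L) = √(9.81·0.597⁵·22.8/1990) = 0.09232
ε/(3.7D) = 1.04×10^-4; √(3.17ν²L/(gD³h_f)) = 4.90×10^-6
Q = -0.965·0.09232·ln(1.090×10^-4) = 0.8129 m³/s
Check: V = 2.90 m/s, Re = 4.07×10^6, f = 0.01597, h_f = 22.9 m ≈ 22.8 m ✓

Q ≈ 0.813 m³/s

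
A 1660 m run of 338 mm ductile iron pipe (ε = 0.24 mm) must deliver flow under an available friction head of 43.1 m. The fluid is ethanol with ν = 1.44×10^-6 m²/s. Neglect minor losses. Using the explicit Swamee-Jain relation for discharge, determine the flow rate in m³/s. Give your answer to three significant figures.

Swamee-Jain (Type II): Q = -0.965·√(gD⁵h_f/L)·ln[ε/(3.7D) + √(3.17ν²L/(gD³h_f))]
√(gD⁵h_f/L) = √(9.81·0.338⁵·43.1/1660) = 0.03352
ε/(3.7D) = 1.92×10^-4; √(3.17ν²L/(gD³h_f)) = 2.59×10^-5
Q = -0.965·0.03352·ln(2.178×10^-4) = 0.2728 m³/s
Check: V = 3.04 m/s, Re = 7.14×10^5, f = 0.01875, h_f = 43.4 m ≈ 43.1 m ✓

Q ≈ 0.273 m³/s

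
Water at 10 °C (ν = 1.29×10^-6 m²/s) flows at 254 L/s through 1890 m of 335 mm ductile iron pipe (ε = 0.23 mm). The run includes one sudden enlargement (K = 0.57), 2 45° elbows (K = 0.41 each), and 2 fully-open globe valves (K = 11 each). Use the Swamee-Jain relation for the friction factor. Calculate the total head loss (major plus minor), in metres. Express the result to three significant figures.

V = 4Q/(πD²) = 2.882 m/s; V²/2g = 0.4233 m
Re = 7.48×10^5, ε/D = 6.87×10^-4 → f = 0.01859 (Swamee-Jain)
Major: h_f = f(L/D)·V²/2g = 0.01859·5642·0.4233 = 44.39 m
Minor: ΣK = 23.4; h_m = ΣK·V²/2g = 9.900 m
Total H_L = 44.39 + 9.900 = 54.29 m

H_L ≈ 54.3 m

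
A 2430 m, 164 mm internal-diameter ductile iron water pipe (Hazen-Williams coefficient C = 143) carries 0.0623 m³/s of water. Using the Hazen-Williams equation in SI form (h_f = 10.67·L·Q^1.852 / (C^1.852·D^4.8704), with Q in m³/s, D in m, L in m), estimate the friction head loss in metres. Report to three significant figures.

h_f = 10.67·2430·0.0623^1.852 / (143^1.852·0.164^4.8704) = 103.2 m

h_f ≈ 103 m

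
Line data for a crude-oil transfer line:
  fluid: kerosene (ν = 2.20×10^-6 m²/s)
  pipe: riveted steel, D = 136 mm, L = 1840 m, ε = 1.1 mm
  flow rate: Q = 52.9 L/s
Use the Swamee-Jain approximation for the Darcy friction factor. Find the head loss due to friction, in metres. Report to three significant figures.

V = 4Q/(πD²) = 4·0.0529/(π·0.136²) = 3.642 m/s
Re = VD/ν = 3.642·0.136/2.20×10^-6 = 2.25×10^5 → turbulent
ε/D = 1.1/136 = 0.00809
Swamee-Jain: f = 0.03578
h_f = f(L/D)V²/(2g) = 0.03578·(1840/0.136)·3.642²/(2·9.81) = 327.2 m

h_f ≈ 327 m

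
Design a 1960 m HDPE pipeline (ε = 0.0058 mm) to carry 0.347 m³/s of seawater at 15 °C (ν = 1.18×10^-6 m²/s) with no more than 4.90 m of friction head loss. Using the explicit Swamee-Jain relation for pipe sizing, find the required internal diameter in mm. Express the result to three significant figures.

Swamee-Jain (Type III): D = 0.66·[ε^1.25·(LQ²/(gh_f))^4.75 + ν·Q^9.4·(L/(gh_f))^5.2]^0.04
LQ²/(gh_f) = 4.910; L/(gh_f) = 40.77
Term 1 = ε^1.25·(…)^4.75 = 5.45×10^-4; Term 2 = ν·Q^9.4·(…)^5.2 = 0.0133
D = 0.66·(5.45×10^-4 + 0.0133)^0.04 = 0.5562 m = 556 mm
Check: V = 1.43 m/s, Re = 6.73×10^5, f = 0.01262, h_f = 4.62 m ≈ 4.90 m ✓

D ≈ 556 mm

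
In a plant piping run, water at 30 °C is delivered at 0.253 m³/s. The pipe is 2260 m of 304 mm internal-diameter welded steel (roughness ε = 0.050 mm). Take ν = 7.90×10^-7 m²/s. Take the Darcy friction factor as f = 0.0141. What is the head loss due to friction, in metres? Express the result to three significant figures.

h_f ≈ 64.9 m

V = 4Q/(πD²) = 4·0.253/(π·0.304²) = 3.486 m/s
h_f = f(L/D)V²/(2g) = 0.01410·(2260/0.304)·3.486²/(2·9.81) = 64.91 m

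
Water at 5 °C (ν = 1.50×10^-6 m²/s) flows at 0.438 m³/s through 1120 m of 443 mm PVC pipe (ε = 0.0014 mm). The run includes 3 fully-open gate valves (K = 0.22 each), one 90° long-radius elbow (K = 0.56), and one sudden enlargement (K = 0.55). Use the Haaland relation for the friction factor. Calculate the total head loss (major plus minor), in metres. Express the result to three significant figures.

H_L ≈ 13.2 m

V = 4Q/(πD²) = 2.842 m/s; V²/2g = 0.4116 m
Re = 8.39×10^5, ε/D = 3.16×10^-6 → f = 0.01198 (Haaland)
Major: h_f = f(L/D)·V²/2g = 0.01198·2528·0.4116 = 12.47 m
Minor: ΣK = 1.77; h_m = ΣK·V²/2g = 0.7285 m
Total H_L = 12.47 + 0.7285 = 13.20 m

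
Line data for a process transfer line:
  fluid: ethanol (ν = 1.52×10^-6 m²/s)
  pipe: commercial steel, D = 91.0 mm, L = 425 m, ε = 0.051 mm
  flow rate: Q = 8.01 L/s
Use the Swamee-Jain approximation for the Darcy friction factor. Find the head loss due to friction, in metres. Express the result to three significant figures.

h_f ≈ 7.77 m

V = 4Q/(πD²) = 4·0.00801/(π·0.0910²) = 1.232 m/s
Re = VD/ν = 1.232·0.0910/1.52×10^-6 = 7.37×10^4 → turbulent
ε/D = 0.051/91.0 = 5.60×10^-4
Swamee-Jain: f = 0.02152
h_f = f(L/D)V²/(2g) = 0.02152·(425/0.0910)·1.232²/(2·9.81) = 7.769 m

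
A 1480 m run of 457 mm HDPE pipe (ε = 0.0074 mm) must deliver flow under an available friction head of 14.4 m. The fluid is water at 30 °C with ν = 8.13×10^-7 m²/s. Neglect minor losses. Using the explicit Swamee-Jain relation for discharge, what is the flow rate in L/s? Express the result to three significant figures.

Q ≈ 456 L/s

Swamee-Jain (Type II): Q = -0.965·√(gD⁵h_f/L)·ln[ε/(3.7D) + √(3.17ν²L/(gD³h_f))]
√(gD⁵h_f/L) = √(9.81·0.457⁵·14.4/1480) = 0.04362
ε/(3.7D) = 4.38×10^-6; √(3.17ν²L/(gD³h_f)) = 1.52×10^-5
Q = -0.965·0.04362·ln(1.954×10^-5) = 0.4564 m³/s
Check: V = 2.78 m/s, Re = 1.56×10^6, f = 0.01129, h_f = 14.4 m ≈ 14.4 m ✓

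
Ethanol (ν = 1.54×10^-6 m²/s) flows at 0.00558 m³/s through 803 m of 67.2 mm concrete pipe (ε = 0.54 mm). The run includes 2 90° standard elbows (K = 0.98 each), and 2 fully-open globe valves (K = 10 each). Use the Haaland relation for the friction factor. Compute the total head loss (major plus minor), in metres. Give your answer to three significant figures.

H_L ≈ 57.4 m

V = 4Q/(πD²) = 1.573 m/s; V²/2g = 0.1262 m
Re = 6.87×10^4, ε/D = 0.00804 → f = 0.03624 (Haaland)
Major: h_f = f(L/D)·V²/2g = 0.03624·11949·0.1262 = 54.63 m
Minor: ΣK = 22.0; h_m = ΣK·V²/2g = 2.770 m
Total H_L = 54.63 + 2.770 = 57.40 m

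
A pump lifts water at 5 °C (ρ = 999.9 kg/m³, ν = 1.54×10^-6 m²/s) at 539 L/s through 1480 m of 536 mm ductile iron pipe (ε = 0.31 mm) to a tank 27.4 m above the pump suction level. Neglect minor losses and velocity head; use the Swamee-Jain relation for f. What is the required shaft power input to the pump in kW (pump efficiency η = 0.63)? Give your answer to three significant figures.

V = 4Q/(πD²) = 2.389 m/s; Re = 8.31×10^5; ε/D = 5.78×10^-4; f = 0.01790
h_f = f(L/D)V²/2g = 14.38 m
Total head H = z + h_f = 27.4 + 14.38 = 41.78 m
P_hyd = ρgQH = 999.9·9.81·0.539·41.78 = 220.9 kW
P_shaft = P_hyd/η = 220.9/0.63 = 350.6 kW

P_shaft ≈ 351 kW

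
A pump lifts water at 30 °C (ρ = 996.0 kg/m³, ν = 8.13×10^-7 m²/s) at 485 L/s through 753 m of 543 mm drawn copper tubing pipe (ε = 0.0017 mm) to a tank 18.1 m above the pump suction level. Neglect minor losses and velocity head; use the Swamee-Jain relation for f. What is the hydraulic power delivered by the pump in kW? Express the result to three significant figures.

P_hyd ≈ 102 kW

V = 4Q/(πD²) = 2.094 m/s; Re = 1.40×10^6; ε/D = 3.13×10^-6; f = 0.01108
h_f = f(L/D)V²/2g = 3.434 m
Total head H = z + h_f = 18.1 + 3.434 = 21.53 m
P_hyd = ρgQH = 996.0·9.81·0.485·21.53 = 102.0 kW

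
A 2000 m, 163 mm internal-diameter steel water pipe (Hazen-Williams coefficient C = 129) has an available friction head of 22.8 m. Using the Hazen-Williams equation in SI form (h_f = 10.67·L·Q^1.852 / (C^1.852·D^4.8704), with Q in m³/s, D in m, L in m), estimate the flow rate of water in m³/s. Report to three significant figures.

Rearranging: Q = [h_f·C^1.852·D^4.8704 / (10.67·L)]^(1/1.852)
Q = [22.8·129^1.852·0.163^4.8704 / (10.67·2000)]^0.540 = 0.02719 m³/s

Q ≈ 0.0272 m³/s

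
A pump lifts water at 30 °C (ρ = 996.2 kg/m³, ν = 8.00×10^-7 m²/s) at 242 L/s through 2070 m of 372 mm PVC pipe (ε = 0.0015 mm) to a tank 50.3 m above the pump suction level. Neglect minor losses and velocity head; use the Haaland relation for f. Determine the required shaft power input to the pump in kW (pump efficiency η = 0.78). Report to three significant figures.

V = 4Q/(πD²) = 2.227 m/s; Re = 1.04×10^6; ε/D = 4.03×10^-6; f = 0.01159
h_f = f(L/D)V²/2g = 16.29 m
Total head H = z + h_f = 50.3 + 16.29 = 66.59 m
P_hyd = ρgQH = 996.2·9.81·0.242·66.59 = 157.5 kW
P_shaft = P_hyd/η = 157.5/0.78 = 201.9 kW

P_shaft ≈ 202 kW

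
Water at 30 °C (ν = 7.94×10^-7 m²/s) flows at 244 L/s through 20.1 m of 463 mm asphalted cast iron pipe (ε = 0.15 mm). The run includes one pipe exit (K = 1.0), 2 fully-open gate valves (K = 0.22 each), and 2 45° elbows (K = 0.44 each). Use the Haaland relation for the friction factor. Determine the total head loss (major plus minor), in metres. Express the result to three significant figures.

H_L ≈ 0.322 m

V = 4Q/(πD²) = 1.449 m/s; V²/2g = 0.1070 m
Re = 8.45×10^5, ε/D = 3.24×10^-4 → f = 0.01592 (Haaland)
Major: h_f = f(L/D)·V²/2g = 0.01592·43.41·0.1070 = 0.07397 m
Minor: ΣK = 2.32; h_m = ΣK·V²/2g = 0.2484 m
Total H_L = 0.07397 + 0.2484 = 0.3223 m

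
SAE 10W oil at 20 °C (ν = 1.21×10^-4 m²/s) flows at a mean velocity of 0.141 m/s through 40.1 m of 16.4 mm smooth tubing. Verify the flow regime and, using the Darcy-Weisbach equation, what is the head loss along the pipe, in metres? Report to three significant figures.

h_f ≈ 8.30 m

Re = VD/ν = 0.141·0.01640/1.21×10^-4 = 19.1 → laminar (Re < 2300)
f = 64/Re = 3.349
h_f = f(L/D)V²/(2g) = 3.349·(40.1/0.01640)·0.141²/(2·9.81) = 8.297 m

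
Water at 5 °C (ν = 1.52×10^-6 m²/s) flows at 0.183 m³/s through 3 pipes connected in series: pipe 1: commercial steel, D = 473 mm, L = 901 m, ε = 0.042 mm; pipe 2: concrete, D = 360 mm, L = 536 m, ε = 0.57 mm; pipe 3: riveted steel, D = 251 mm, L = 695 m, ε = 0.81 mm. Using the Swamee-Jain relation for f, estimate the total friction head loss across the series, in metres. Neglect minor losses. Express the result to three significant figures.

Pipe 1: V = 1.041 m/s, Re = 3.24×10^5, ε/D = 8.88×10^-5, f = 0.01516, h_1 = f(L/D)V²/2g = 1.597 m
Pipe 2: V = 1.798 m/s, Re = 4.26×10^5, ε/D = 0.00158, f = 0.02266, h_2 = f(L/D)V²/2g = 5.559 m
Pipe 3: V = 3.698 m/s, Re = 6.11×10^5, ε/D = 0.00323, f = 0.02702, h_3 = f(L/D)V²/2g = 52.15 m
Series → Q common, losses add: H = Σh = 59.31 m

H ≈ 59.3 m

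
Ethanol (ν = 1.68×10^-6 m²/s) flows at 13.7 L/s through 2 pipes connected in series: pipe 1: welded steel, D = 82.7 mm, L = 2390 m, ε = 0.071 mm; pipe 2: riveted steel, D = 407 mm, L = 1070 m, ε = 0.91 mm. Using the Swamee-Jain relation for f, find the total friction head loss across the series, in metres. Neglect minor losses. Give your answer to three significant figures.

H ≈ 205 m

Pipe 1: V = 2.550 m/s, Re = 1.26×10^5, ε/D = 8.59×10^-4, f = 0.02137, h_1 = f(L/D)V²/2g = 204.8 m
Pipe 2: V = 0.1053 m/s, Re = 2.55×10^4, ε/D = 0.00224, f = 0.02948, h_2 = f(L/D)V²/2g = 0.04381 m
Series → Q common, losses add: H = Σh = 204.8 m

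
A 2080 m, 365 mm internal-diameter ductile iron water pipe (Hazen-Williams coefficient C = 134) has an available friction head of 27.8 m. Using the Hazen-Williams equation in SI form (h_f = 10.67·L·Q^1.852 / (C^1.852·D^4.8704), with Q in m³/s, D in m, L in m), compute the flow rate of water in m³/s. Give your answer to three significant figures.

Rearranging: Q = [h_f·C^1.852·D^4.8704 / (10.67·L)]^(1/1.852)
Q = [27.8·134^1.852·0.365^4.8704 / (10.67·2080)]^0.540 = 0.2564 m³/s

Q ≈ 0.256 m³/s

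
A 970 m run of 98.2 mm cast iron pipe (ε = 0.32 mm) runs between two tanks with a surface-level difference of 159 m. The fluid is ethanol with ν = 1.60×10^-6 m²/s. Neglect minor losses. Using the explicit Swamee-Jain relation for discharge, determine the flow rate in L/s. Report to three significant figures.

Swamee-Jain (Type II): Q = -0.965·√(gD⁵h_f/L)·ln[ε/(3.7D) + √(3.17ν²L/(gD³h_f))]
√(gD⁵h_f/L) = √(9.81·0.0982⁵·159/970) = 0.003832
ε/(3.7D) = 8.81×10^-4; √(3.17ν²L/(gD³h_f)) = 7.30×10^-5
Q = -0.965·0.003832·ln(9.537×10^-4) = 0.02572 m³/s
Check: V = 3.40 m/s, Re = 2.08×10^5, f = 0.02757, h_f = 160 m ≈ 159 m ✓

Q ≈ 25.7 L/s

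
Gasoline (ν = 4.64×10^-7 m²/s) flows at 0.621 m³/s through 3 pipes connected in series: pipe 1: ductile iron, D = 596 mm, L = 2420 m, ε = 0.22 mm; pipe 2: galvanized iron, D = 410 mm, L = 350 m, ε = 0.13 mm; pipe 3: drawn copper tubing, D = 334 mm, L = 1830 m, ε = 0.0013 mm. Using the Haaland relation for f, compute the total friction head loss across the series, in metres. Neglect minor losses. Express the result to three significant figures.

H ≈ 160 m

Pipe 1: V = 2.226 m/s, Re = 2.86×10^6, ε/D = 3.69×10^-4, f = 0.01585, h_1 = f(L/D)V²/2g = 16.25 m
Pipe 2: V = 4.704 m/s, Re = 4.16×10^6, ε/D = 3.17×10^-4, f = 0.01530, h_2 = f(L/D)V²/2g = 14.73 m
Pipe 3: V = 7.088 m/s, Re = 5.10×10^6, ε/D = 3.89×10^-6, f = 0.009174, h_3 = f(L/D)V²/2g = 128.7 m
Series → Q common, losses add: H = Σh = 159.7 m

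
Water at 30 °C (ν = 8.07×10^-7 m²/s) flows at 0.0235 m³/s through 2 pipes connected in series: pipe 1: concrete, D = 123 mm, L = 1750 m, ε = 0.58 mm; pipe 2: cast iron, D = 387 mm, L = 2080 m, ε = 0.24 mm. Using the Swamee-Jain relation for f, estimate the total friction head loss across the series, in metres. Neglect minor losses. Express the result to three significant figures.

Pipe 1: V = 1.978 m/s, Re = 3.01×10^5, ε/D = 0.00472, f = 0.03030, h_1 = f(L/D)V²/2g = 85.95 m
Pipe 2: V = 0.1998 m/s, Re = 9.58×10^4, ε/D = 6.20×10^-4, f = 0.02103, h_2 = f(L/D)V²/2g = 0.2299 m
Series → Q common, losses add: H = Σh = 86.18 m

H ≈ 86.2 m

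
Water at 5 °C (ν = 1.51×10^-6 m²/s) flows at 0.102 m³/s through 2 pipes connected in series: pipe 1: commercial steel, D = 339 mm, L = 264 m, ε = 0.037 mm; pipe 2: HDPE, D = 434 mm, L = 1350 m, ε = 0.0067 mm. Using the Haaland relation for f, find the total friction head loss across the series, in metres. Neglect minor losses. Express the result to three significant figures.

H ≈ 1.97 m

Pipe 1: V = 1.130 m/s, Re = 2.54×10^5, ε/D = 1.09×10^-4, f = 0.01568, h_1 = f(L/D)V²/2g = 0.7947 m
Pipe 2: V = 0.6895 m/s, Re = 1.98×10^5, ε/D = 1.54×10^-5, f = 0.01562, h_2 = f(L/D)V²/2g = 1.177 m
Series → Q common, losses add: H = Σh = 1.972 m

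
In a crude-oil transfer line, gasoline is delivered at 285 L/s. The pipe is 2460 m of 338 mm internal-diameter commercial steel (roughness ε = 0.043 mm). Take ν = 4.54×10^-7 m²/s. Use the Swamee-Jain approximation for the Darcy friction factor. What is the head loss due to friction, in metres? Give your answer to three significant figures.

h_f ≈ 49.5 m

V = 4Q/(πD²) = 4·0.285/(π·0.338²) = 3.176 m/s
Re = VD/ν = 3.176·0.338/4.54×10^-7 = 2.36×10^6 → turbulent
ε/D = 0.043/338 = 1.27×10^-4
Swamee-Jain: f = 0.01323
h_f = f(L/D)V²/(2g) = 0.01323·(2460/0.338)·3.176²/(2·9.81) = 49.50 m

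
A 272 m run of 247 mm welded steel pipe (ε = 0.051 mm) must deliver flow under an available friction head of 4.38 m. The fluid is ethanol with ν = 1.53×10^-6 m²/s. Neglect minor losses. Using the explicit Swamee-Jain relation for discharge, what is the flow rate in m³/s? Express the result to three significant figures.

Swamee-Jain (Type II): Q = -0.965·√(gD⁵h_f/L)·ln[ε/(3.7D) + √(3.17ν²L/(gD³h_f))]
√(gD⁵h_f/L) = √(9.81·0.247⁵·4.38/272) = 0.01205
ε/(3.7D) = 5.58×10^-5; √(3.17ν²L/(gD³h_f)) = 5.58×10^-5
Q = -0.965·0.01205·ln(1.116×10^-4) = 0.1058 m³/s
Check: V = 2.21 m/s, Re = 3.57×10^5, f = 0.01607, h_f = 4.40 m ≈ 4.38 m ✓

Q ≈ 0.106 m³/s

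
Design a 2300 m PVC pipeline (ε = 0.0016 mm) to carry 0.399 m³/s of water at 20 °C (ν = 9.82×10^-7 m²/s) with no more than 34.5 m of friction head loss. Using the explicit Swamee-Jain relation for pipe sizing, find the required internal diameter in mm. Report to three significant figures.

Swamee-Jain (Type III): D = 0.66·[ε^1.25·(LQ²/(gh_f))^4.75 + ν·Q^9.4·(L/(gh_f))^5.2]^0.04
LQ²/(gh_f) = 1.082; L/(gh_f) = 6.796
Term 1 = ε^1.25·(…)^4.75 = 8.27×10^-8; Term 2 = ν·Q^9.4·(…)^5.2 = 3.71×10^-6
D = 0.66·(8.27×10^-8 + 3.71×10^-6)^0.04 = 0.4006 m = 401 mm
Check: V = 3.17 m/s, Re = 1.29×10^6, f = 0.01124, h_f = 33.0 m ≈ 34.5 m ✓

D ≈ 401 mm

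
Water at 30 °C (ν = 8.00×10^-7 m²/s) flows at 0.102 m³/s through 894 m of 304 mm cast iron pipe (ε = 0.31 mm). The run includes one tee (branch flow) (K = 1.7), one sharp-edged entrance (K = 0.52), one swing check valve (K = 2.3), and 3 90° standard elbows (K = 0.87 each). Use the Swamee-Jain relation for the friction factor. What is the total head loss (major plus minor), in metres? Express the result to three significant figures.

H_L ≈ 6.76 m

V = 4Q/(πD²) = 1.405 m/s; V²/2g = 0.1007 m
Re = 5.34×10^5, ε/D = 0.00102 → f = 0.02040 (Swamee-Jain)
Major: h_f = f(L/D)·V²/2g = 0.02040·2941·0.1007 = 6.039 m
Minor: ΣK = 7.13; h_m = ΣK·V²/2g = 0.7177 m
Total H_L = 6.039 + 0.7177 = 6.756 m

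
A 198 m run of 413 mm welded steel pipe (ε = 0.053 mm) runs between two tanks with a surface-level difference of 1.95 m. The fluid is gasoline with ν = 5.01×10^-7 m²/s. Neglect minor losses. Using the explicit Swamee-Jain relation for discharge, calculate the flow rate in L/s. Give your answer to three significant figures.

Swamee-Jain (Type II): Q = -0.965·√(gD⁵h_f/L)·ln[ε/(3.7D) + √(3.17ν²L/(gD³h_f))]
√(gD⁵h_f/L) = √(9.81·0.413⁵·1.95/198) = 0.03407
ε/(3.7D) = 3.47×10^-5; √(3.17ν²L/(gD³h_f)) = 1.08×10^-5
Q = -0.965·0.03407·ln(4.550×10^-5) = 0.3287 m³/s
Check: V = 2.45 m/s, Re = 2.02×10^6, f = 0.01334, h_f = 1.96 m ≈ 1.95 m ✓

Q ≈ 329 L/s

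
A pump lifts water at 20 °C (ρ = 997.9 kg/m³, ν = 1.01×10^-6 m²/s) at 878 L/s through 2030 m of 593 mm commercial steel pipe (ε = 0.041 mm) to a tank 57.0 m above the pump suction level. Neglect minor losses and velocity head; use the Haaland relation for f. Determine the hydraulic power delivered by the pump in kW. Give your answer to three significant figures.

V = 4Q/(πD²) = 3.179 m/s; Re = 1.87×10^6; ε/D = 6.91×10^-5; f = 0.01220
h_f = f(L/D)V²/2g = 21.51 m
Total head H = z + h_f = 57.0 + 21.51 = 78.51 m
P_hyd = ρgQH = 997.9·9.81·0.878·78.51 = 674.8 kW

P_hyd ≈ 675 kW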